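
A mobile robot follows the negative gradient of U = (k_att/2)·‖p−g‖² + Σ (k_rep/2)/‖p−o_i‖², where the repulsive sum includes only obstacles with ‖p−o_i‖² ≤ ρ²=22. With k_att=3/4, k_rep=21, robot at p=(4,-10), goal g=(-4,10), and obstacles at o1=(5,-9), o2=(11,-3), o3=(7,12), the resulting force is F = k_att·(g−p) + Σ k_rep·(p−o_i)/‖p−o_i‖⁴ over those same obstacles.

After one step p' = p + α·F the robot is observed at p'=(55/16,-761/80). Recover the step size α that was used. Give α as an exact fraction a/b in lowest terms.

α = 1/20

F_att = 3/4·(g−p) = 3/4·(-8,20) = (-6.0000,15.0000)
o1: d²=2 ≤ ρ²=22; F_rep = 21·(-1,-1)/2² = (-5.2500,-5.2500)
o2: d²=98 > ρ²=22 → inactive
o3: d²=493 > ρ²=22 → inactive
F = F_att + ΣF_rep = (-11.2500,9.7500)
Δp = p'−p = (-0.5625,0.4875); α = Δx/Fx = (-9/16) / (-45/4) = 1/20
check: Δy/Fy = (39/80) / (39/4) = 1/20 ✓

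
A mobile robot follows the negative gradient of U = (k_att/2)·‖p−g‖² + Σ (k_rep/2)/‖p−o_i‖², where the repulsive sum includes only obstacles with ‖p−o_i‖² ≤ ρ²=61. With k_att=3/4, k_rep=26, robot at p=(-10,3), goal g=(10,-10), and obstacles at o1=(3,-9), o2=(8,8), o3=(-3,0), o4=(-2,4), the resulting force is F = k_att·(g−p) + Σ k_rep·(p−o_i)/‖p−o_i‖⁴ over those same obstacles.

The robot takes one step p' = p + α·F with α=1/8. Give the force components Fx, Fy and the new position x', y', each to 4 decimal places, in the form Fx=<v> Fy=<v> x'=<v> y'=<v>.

Fx=14.9459 Fy=-9.7268 x'=-8.1318 y'=1.7841

F_att = 3/4·(g−p) = 3/4·(20,-13) = (15.0000,-9.7500)
o1: d²=313 > ρ²=61 → inactive
o2: d²=349 > ρ²=61 → inactive
o3: d²=58 ≤ ρ²=61; F_rep = 26·(-7,3)/58² = (-0.0541,0.0232)
o4: d²=65 > ρ²=61 → inactive
F = F_att + ΣF_rep = (14.9459,-9.7268)
p' = p + 1/8·F = (-8.1318,1.7841)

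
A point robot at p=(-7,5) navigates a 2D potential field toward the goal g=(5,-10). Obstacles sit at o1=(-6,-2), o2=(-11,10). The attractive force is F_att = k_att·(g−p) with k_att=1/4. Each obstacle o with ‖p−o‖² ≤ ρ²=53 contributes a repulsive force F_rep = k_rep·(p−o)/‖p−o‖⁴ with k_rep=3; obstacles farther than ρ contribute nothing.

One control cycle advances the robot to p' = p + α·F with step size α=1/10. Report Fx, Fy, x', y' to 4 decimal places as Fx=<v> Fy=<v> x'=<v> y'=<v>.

F_att = 1/4·(g−p) = 1/4·(12,-15) = (3.0000,-3.7500)
o1: d²=50 ≤ ρ²=53; F_rep = 3·(-1,7)/50² = (-0.0012,0.0084)
o2: d²=41 ≤ ρ²=53; F_rep = 3·(4,-5)/41² = (0.0071,-0.0089)
F = F_att + ΣF_rep = (3.0059,-3.7505)
p' = p + 1/10·F = (-6.6994,4.6249)

Fx=3.0059 Fy=-3.7505 x'=-6.6994 y'=4.6249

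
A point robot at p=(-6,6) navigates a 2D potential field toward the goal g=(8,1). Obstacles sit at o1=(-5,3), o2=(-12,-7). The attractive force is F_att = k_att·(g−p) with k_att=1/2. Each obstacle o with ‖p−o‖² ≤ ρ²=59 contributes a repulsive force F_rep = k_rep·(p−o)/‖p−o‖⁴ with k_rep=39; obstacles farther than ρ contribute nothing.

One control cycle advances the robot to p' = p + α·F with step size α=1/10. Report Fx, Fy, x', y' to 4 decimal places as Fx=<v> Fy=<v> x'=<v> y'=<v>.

F_att = 1/2·(g−p) = 1/2·(14,-5) = (7.0000,-2.5000)
o1: d²=10 ≤ ρ²=59; F_rep = 39·(-1,3)/10² = (-0.3900,1.1700)
o2: d²=205 > ρ²=59 → inactive
F = F_att + ΣF_rep = (6.6100,-1.3300)
p' = p + 1/10·F = (-5.3390,5.8670)

Fx=6.6100 Fy=-1.3300 x'=-5.3390 y'=5.8670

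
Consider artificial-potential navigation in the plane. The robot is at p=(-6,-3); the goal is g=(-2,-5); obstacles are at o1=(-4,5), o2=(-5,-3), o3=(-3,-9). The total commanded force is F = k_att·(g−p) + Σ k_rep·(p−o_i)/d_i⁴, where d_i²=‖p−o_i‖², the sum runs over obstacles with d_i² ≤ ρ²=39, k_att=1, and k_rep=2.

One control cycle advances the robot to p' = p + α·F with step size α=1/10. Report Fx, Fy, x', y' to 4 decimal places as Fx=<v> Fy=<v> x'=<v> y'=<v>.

Fx=2.0000 Fy=-2.0000 x'=-5.8000 y'=-3.2000

F_att = 1·(g−p) = 1·(4,-2) = (4.0000,-2.0000)
o1: d²=68 > ρ²=39 → inactive
o2: d²=1 ≤ ρ²=39; F_rep = 2·(-1,0)/1² = (-2.0000,0.0000)
o3: d²=45 > ρ²=39 → inactive
F = F_att + ΣF_rep = (2.0000,-2.0000)
p' = p + 1/10·F = (-5.8000,-3.2000)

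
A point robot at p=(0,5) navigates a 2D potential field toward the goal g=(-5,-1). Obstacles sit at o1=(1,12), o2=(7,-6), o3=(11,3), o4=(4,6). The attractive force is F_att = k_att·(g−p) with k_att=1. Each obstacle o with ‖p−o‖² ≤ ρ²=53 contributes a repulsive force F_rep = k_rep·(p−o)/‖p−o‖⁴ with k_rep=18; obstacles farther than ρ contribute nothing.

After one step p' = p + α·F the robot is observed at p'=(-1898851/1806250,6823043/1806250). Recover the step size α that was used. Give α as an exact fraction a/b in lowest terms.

F_att = 1·(g−p) = 1·(-5,-6) = (-5.0000,-6.0000)
o1: d²=50 ≤ ρ²=53; F_rep = 18·(-1,-7)/50² = (-0.0072,-0.0504)
o2: d²=170 > ρ²=53 → inactive
o3: d²=125 > ρ²=53 → inactive
o4: d²=17 ≤ ρ²=53; F_rep = 18·(-4,-1)/17² = (-0.2491,-0.0623)
F = F_att + ΣF_rep = (-5.2563,-6.1127)
Δp = p'−p = (-1.0513,-1.2225); α = Δx/Fx = (-1898851/1806250) / (-1898851/361250) = 1/5
check: Δy/Fy = (-2208207/1806250) / (-2208207/361250) = 1/5 ✓

α = 1/5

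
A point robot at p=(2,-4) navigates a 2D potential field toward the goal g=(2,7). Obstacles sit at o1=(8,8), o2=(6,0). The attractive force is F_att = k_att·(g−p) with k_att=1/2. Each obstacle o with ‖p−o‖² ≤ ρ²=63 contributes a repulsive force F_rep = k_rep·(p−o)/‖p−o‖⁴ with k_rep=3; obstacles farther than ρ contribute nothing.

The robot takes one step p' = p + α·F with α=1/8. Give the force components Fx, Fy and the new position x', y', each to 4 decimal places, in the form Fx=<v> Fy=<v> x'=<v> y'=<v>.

F_att = 1/2·(g−p) = 1/2·(0,11) = (0.0000,5.5000)
o1: d²=180 > ρ²=63 → inactive
o2: d²=32 ≤ ρ²=63; F_rep = 3·(-4,-4)/32² = (-0.0117,-0.0117)
F = F_att + ΣF_rep = (-0.0117,5.4883)
p' = p + 1/8·F = (1.9985,-3.3140)

Fx=-0.0117 Fy=5.4883 x'=1.9985 y'=-3.3140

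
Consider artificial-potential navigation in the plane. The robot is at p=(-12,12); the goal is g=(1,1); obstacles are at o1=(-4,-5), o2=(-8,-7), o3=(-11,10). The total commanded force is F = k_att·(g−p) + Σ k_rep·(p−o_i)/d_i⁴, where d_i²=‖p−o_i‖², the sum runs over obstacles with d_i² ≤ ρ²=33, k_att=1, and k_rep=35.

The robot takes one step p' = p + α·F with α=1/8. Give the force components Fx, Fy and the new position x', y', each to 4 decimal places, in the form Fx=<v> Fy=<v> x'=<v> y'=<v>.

F_att = 1·(g−p) = 1·(13,-11) = (13.0000,-11.0000)
o1: d²=353 > ρ²=33 → inactive
o2: d²=377 > ρ²=33 → inactive
o3: d²=5 ≤ ρ²=33; F_rep = 35·(-1,2)/5² = (-1.4000,2.8000)
F = F_att + ΣF_rep = (11.6000,-8.2000)
p' = p + 1/8·F = (-10.5500,10.9750)

Fx=11.6000 Fy=-8.2000 x'=-10.5500 y'=10.9750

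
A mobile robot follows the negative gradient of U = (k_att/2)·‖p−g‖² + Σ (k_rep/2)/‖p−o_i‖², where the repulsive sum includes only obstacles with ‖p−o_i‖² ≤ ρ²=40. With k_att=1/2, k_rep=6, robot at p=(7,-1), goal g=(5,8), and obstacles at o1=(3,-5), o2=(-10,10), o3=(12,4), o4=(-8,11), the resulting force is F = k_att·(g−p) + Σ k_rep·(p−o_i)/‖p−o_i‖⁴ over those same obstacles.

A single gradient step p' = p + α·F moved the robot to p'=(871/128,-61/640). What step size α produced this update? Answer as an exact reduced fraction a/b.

F_att = 1/2·(g−p) = 1/2·(-2,9) = (-1.0000,4.5000)
o1: d²=32 ≤ ρ²=40; F_rep = 6·(4,4)/32² = (0.0234,0.0234)
o2: d²=410 > ρ²=40 → inactive
o3: d²=50 > ρ²=40 → inactive
o4: d²=369 > ρ²=40 → inactive
F = F_att + ΣF_rep = (-0.9766,4.5234)
Δp = p'−p = (-0.1953,0.9047); α = Δx/Fx = (-25/128) / (-125/128) = 1/5
check: Δy/Fy = (579/640) / (579/128) = 1/5 ✓

α = 1/5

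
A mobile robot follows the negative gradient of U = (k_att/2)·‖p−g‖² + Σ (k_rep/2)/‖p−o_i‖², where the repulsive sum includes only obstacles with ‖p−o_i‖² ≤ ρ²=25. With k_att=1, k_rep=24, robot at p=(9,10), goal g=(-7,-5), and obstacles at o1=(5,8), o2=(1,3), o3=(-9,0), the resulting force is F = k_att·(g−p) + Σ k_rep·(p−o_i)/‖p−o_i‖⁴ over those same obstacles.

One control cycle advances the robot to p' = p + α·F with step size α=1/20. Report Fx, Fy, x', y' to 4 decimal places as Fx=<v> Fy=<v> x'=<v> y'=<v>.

Fx=-15.7600 Fy=-14.8800 x'=8.2120 y'=9.2560

F_att = 1·(g−p) = 1·(-16,-15) = (-16.0000,-15.0000)
o1: d²=20 ≤ ρ²=25; F_rep = 24·(4,2)/20² = (0.2400,0.1200)
o2: d²=113 > ρ²=25 → inactive
o3: d²=424 > ρ²=25 → inactive
F = F_att + ΣF_rep = (-15.7600,-14.8800)
p' = p + 1/20·F = (8.2120,9.2560)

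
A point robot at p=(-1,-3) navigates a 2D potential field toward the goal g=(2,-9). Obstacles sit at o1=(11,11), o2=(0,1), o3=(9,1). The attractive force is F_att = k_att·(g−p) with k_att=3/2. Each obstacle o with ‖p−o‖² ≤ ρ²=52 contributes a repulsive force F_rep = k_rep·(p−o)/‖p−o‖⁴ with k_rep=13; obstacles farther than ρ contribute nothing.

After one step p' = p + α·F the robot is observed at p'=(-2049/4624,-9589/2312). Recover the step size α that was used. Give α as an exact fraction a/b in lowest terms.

F_att = 3/2·(g−p) = 3/2·(3,-6) = (4.5000,-9.0000)
o1: d²=340 > ρ²=52 → inactive
o2: d²=17 ≤ ρ²=52; F_rep = 13·(-1,-4)/17² = (-0.0450,-0.1799)
o3: d²=116 > ρ²=52 → inactive
F = F_att + ΣF_rep = (4.4550,-9.1799)
Δp = p'−p = (0.5569,-1.1475); α = Δx/Fx = (2575/4624) / (2575/578) = 1/8
check: Δy/Fy = (-2653/2312) / (-2653/289) = 1/8 ✓

α = 1/8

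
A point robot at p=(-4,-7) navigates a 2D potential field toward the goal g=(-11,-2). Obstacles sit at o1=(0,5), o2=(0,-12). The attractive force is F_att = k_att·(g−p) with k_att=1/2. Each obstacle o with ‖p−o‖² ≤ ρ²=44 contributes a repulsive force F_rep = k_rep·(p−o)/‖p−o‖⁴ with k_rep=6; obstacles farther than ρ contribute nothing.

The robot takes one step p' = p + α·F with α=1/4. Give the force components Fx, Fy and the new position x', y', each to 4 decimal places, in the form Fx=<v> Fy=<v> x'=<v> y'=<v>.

F_att = 1/2·(g−p) = 1/2·(-7,5) = (-3.5000,2.5000)
o1: d²=160 > ρ²=44 → inactive
o2: d²=41 ≤ ρ²=44; F_rep = 6·(-4,5)/41² = (-0.0143,0.0178)
F = F_att + ΣF_rep = (-3.5143,2.5178)
p' = p + 1/4·F = (-4.8786,-6.3705)

Fx=-3.5143 Fy=2.5178 x'=-4.8786 y'=-6.3705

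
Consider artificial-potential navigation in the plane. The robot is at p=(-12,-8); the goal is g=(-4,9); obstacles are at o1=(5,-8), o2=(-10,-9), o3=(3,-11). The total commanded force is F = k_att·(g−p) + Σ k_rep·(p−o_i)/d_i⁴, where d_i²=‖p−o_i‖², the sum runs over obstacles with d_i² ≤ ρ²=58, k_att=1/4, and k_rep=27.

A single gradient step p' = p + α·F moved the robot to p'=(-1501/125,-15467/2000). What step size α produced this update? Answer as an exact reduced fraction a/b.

α = 1/20

F_att = 1/4·(g−p) = 1/4·(8,17) = (2.0000,4.2500)
o1: d²=289 > ρ²=58 → inactive
o2: d²=5 ≤ ρ²=58; F_rep = 27·(-2,1)/5² = (-2.1600,1.0800)
o3: d²=234 > ρ²=58 → inactive
F = F_att + ΣF_rep = (-0.1600,5.3300)
Δp = p'−p = (-0.0080,0.2665); α = Δx/Fx = (-1/125) / (-4/25) = 1/20
check: Δy/Fy = (533/2000) / (533/100) = 1/20 ✓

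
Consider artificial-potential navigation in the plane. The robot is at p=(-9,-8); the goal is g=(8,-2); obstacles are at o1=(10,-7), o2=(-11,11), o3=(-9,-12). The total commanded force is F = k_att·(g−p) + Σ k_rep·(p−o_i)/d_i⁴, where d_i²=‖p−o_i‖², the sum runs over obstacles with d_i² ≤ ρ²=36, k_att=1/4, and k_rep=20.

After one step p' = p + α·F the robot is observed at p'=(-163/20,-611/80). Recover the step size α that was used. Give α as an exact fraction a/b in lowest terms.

α = 1/5

F_att = 1/4·(g−p) = 1/4·(17,6) = (4.2500,1.5000)
o1: d²=362 > ρ²=36 → inactive
o2: d²=365 > ρ²=36 → inactive
o3: d²=16 ≤ ρ²=36; F_rep = 20·(0,4)/16² = (0.0000,0.3125)
F = F_att + ΣF_rep = (4.2500,1.8125)
Δp = p'−p = (0.8500,0.3625); α = Δx/Fx = (17/20) / (17/4) = 1/5
check: Δy/Fy = (29/80) / (29/16) = 1/5 ✓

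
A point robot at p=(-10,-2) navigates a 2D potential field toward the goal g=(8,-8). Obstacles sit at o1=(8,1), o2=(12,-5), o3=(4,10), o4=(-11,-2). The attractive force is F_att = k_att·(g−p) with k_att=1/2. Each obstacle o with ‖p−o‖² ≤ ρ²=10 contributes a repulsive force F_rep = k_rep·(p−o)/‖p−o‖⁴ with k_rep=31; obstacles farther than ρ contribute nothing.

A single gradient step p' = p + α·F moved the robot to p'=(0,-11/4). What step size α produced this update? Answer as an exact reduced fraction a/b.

F_att = 1/2·(g−p) = 1/2·(18,-6) = (9.0000,-3.0000)
o1: d²=333 > ρ²=10 → inactive
o2: d²=493 > ρ²=10 → inactive
o3: d²=340 > ρ²=10 → inactive
o4: d²=1 ≤ ρ²=10; F_rep = 31·(1,0)/1² = (31.0000,0.0000)
F = F_att + ΣF_rep = (40.0000,-3.0000)
Δp = p'−p = (10.0000,-0.7500); α = Δx/Fx = (10) / (40) = 1/4
check: Δy/Fy = (-3/4) / (-3) = 1/4 ✓

α = 1/4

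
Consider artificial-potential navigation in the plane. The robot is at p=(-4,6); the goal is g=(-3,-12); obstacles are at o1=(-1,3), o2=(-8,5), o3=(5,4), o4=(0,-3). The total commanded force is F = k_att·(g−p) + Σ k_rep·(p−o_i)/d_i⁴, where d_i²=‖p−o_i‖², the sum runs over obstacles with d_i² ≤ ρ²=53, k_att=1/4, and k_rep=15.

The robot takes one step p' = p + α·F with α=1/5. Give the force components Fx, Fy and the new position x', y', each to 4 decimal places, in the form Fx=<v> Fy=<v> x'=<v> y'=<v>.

F_att = 1/4·(g−p) = 1/4·(1,-18) = (0.2500,-4.5000)
o1: d²=18 ≤ ρ²=53; F_rep = 15·(-3,3)/18² = (-0.1389,0.1389)
o2: d²=17 ≤ ρ²=53; F_rep = 15·(4,1)/17² = (0.2076,0.0519)
o3: d²=85 > ρ²=53 → inactive
o4: d²=97 > ρ²=53 → inactive
F = F_att + ΣF_rep = (0.3187,-4.3092)
p' = p + 1/5·F = (-3.9363,5.1382)

Fx=0.3187 Fy=-4.3092 x'=-3.9363 y'=5.1382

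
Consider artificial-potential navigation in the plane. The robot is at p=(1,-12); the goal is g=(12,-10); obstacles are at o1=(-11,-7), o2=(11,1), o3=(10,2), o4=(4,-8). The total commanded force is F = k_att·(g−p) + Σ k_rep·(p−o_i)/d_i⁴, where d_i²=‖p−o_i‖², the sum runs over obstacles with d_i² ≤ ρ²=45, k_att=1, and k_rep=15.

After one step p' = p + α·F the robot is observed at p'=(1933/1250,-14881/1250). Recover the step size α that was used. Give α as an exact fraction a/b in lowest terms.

α = 1/20

F_att = 1·(g−p) = 1·(11,2) = (11.0000,2.0000)
o1: d²=169 > ρ²=45 → inactive
o2: d²=269 > ρ²=45 → inactive
o3: d²=277 > ρ²=45 → inactive
o4: d²=25 ≤ ρ²=45; F_rep = 15·(-3,-4)/25² = (-0.0720,-0.0960)
F = F_att + ΣF_rep = (10.9280,1.9040)
Δp = p'−p = (0.5464,0.0952); α = Δx/Fx = (683/1250) / (1366/125) = 1/20
check: Δy/Fy = (119/1250) / (238/125) = 1/20 ✓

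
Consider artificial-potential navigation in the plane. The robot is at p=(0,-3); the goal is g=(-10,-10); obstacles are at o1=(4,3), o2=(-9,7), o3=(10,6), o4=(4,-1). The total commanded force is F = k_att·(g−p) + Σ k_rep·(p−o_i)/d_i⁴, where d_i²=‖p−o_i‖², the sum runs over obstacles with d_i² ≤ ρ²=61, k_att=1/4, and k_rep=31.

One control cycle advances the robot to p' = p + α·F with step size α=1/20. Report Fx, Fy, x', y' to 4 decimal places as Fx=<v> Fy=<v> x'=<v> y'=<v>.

F_att = 1/4·(g−p) = 1/4·(-10,-7) = (-2.5000,-1.7500)
o1: d²=52 ≤ ρ²=61; F_rep = 31·(-4,-6)/52² = (-0.0459,-0.0688)
o2: d²=181 > ρ²=61 → inactive
o3: d²=181 > ρ²=61 → inactive
o4: d²=20 ≤ ρ²=61; F_rep = 31·(-4,-2)/20² = (-0.3100,-0.1550)
F = F_att + ΣF_rep = (-2.8559,-1.9738)
p' = p + 1/20·F = (-0.1428,-3.0987)

Fx=-2.8559 Fy=-1.9738 x'=-0.1428 y'=-3.0987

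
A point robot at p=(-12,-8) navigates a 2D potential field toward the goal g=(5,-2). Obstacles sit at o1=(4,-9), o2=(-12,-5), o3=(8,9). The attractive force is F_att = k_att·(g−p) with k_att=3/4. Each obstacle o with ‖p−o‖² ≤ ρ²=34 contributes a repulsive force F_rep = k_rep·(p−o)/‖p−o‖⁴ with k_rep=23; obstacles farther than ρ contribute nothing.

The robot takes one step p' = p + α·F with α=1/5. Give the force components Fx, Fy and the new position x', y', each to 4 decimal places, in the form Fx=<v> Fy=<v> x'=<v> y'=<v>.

Fx=12.7500 Fy=3.6481 x'=-9.4500 y'=-7.2704

F_att = 3/4·(g−p) = 3/4·(17,6) = (12.7500,4.5000)
o1: d²=257 > ρ²=34 → inactive
o2: d²=9 ≤ ρ²=34; F_rep = 23·(0,-3)/9² = (0.0000,-0.8519)
o3: d²=689 > ρ²=34 → inactive
F = F_att + ΣF_rep = (12.7500,3.6481)
p' = p + 1/5·F = (-9.4500,-7.2704)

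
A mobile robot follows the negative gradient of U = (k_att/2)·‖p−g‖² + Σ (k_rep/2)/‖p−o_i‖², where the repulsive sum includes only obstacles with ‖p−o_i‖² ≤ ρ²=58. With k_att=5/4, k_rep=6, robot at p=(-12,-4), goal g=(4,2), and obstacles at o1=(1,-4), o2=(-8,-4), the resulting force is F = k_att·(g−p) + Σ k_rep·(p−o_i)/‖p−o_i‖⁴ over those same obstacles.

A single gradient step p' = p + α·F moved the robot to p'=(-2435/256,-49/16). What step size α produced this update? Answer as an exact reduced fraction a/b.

α = 1/8

F_att = 5/4·(g−p) = 5/4·(16,6) = (20.0000,7.5000)
o1: d²=169 > ρ²=58 → inactive
o2: d²=16 ≤ ρ²=58; F_rep = 6·(-4,0)/16² = (-0.0938,0.0000)
F = F_att + ΣF_rep = (19.9062,7.5000)
Δp = p'−p = (2.4883,0.9375); α = Δx/Fx = (637/256) / (637/32) = 1/8
check: Δy/Fy = (15/16) / (15/2) = 1/8 ✓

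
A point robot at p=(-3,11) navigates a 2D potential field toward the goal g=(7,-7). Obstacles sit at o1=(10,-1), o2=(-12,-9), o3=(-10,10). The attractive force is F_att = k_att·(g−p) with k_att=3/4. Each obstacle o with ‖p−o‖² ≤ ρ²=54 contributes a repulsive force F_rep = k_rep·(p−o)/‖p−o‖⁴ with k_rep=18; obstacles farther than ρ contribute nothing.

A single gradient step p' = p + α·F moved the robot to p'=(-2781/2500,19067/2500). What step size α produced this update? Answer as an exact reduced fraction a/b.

F_att = 3/4·(g−p) = 3/4·(10,-18) = (7.5000,-13.5000)
o1: d²=313 > ρ²=54 → inactive
o2: d²=481 > ρ²=54 → inactive
o3: d²=50 ≤ ρ²=54; F_rep = 18·(7,1)/50² = (0.0504,0.0072)
F = F_att + ΣF_rep = (7.5504,-13.4928)
Δp = p'−p = (1.8876,-3.3732); α = Δx/Fx = (4719/2500) / (4719/625) = 1/4
check: Δy/Fy = (-8433/2500) / (-8433/625) = 1/4 ✓

α = 1/4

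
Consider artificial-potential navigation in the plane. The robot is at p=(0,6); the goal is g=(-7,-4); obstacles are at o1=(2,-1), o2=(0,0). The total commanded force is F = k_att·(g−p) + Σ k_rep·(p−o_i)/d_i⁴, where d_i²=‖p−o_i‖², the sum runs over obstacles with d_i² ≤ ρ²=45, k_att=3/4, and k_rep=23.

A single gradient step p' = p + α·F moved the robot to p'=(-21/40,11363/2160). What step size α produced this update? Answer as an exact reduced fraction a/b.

α = 1/10

F_att = 3/4·(g−p) = 3/4·(-7,-10) = (-5.2500,-7.5000)
o1: d²=53 > ρ²=45 → inactive
o2: d²=36 ≤ ρ²=45; F_rep = 23·(0,6)/36² = (0.0000,0.1065)
F = F_att + ΣF_rep = (-5.2500,-7.3935)
Δp = p'−p = (-0.5250,-0.7394); α = Δx/Fx = (-21/40) / (-21/4) = 1/10
check: Δy/Fy = (-1597/2160) / (-1597/216) = 1/10 ✓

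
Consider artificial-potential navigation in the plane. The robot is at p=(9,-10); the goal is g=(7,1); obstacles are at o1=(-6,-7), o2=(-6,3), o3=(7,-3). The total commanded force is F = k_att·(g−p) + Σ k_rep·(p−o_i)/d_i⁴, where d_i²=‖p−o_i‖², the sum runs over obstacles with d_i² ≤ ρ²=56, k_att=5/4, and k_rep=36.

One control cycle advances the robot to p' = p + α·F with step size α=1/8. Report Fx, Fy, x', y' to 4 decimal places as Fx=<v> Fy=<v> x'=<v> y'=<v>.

Fx=-2.4744 Fy=13.6603 x'=8.6907 y'=-8.2925

F_att = 5/4·(g−p) = 5/4·(-2,11) = (-2.5000,13.7500)
o1: d²=234 > ρ²=56 → inactive
o2: d²=394 > ρ²=56 → inactive
o3: d²=53 ≤ ρ²=56; F_rep = 36·(2,-7)/53² = (0.0256,-0.0897)
F = F_att + ΣF_rep = (-2.4744,13.6603)
p' = p + 1/8·F = (8.6907,-8.2925)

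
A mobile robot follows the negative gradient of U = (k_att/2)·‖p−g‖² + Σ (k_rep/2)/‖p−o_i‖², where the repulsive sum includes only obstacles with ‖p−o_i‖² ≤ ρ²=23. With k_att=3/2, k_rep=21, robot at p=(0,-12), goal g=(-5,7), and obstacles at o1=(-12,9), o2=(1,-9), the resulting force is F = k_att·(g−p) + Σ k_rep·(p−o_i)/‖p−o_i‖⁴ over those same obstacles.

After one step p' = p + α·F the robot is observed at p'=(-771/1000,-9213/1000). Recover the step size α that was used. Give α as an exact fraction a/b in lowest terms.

F_att = 3/2·(g−p) = 3/2·(-5,19) = (-7.5000,28.5000)
o1: d²=585 > ρ²=23 → inactive
o2: d²=10 ≤ ρ²=23; F_rep = 21·(-1,-3)/10² = (-0.2100,-0.6300)
F = F_att + ΣF_rep = (-7.7100,27.8700)
Δp = p'−p = (-0.7710,2.7870); α = Δx/Fx = (-771/1000) / (-771/100) = 1/10
check: Δy/Fy = (2787/1000) / (2787/100) = 1/10 ✓

α = 1/10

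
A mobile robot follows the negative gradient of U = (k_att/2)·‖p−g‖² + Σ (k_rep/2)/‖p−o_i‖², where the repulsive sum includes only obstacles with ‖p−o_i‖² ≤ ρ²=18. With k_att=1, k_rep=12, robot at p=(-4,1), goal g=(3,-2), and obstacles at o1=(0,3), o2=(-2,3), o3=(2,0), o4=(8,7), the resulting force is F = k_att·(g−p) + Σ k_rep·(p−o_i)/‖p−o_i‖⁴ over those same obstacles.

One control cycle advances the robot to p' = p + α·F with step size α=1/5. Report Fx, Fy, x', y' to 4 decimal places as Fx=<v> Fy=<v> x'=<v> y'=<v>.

Fx=6.6250 Fy=-3.3750 x'=-2.6750 y'=0.3250

F_att = 1·(g−p) = 1·(7,-3) = (7.0000,-3.0000)
o1: d²=20 > ρ²=18 → inactive
o2: d²=8 ≤ ρ²=18; F_rep = 12·(-2,-2)/8² = (-0.3750,-0.3750)
o3: d²=37 > ρ²=18 → inactive
o4: d²=180 > ρ²=18 → inactive
F = F_att + ΣF_rep = (6.6250,-3.3750)
p' = p + 1/5·F = (-2.6750,0.3250)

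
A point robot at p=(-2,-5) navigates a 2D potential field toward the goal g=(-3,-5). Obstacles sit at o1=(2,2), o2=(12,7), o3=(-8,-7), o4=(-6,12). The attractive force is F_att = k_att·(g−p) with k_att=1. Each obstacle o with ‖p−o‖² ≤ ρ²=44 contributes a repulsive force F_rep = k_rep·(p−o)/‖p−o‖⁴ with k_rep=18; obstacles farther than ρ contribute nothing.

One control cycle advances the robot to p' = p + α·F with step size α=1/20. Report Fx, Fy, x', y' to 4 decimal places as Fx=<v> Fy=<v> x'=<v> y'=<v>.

Fx=-0.9325 Fy=0.0225 x'=-2.0466 y'=-4.9989

F_att = 1·(g−p) = 1·(-1,0) = (-1.0000,0.0000)
o1: d²=65 > ρ²=44 → inactive
o2: d²=340 > ρ²=44 → inactive
o3: d²=40 ≤ ρ²=44; F_rep = 18·(6,2)/40² = (0.0675,0.0225)
o4: d²=305 > ρ²=44 → inactive
F = F_att + ΣF_rep = (-0.9325,0.0225)
p' = p + 1/20·F = (-2.0466,-4.9989)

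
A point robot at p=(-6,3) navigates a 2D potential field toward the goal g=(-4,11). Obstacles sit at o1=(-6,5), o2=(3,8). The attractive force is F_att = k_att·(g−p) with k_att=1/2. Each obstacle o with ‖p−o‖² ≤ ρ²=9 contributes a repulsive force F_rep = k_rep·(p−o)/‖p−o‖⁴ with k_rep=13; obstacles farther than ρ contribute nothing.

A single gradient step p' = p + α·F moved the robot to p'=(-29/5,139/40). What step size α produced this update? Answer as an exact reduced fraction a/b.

α = 1/5

F_att = 1/2·(g−p) = 1/2·(2,8) = (1.0000,4.0000)
o1: d²=4 ≤ ρ²=9; F_rep = 13·(0,-2)/4² = (0.0000,-1.6250)
o2: d²=106 > ρ²=9 → inactive
F = F_att + ΣF_rep = (1.0000,2.3750)
Δp = p'−p = (0.2000,0.4750); α = Δx/Fx = (1/5) / (1) = 1/5
check: Δy/Fy = (19/40) / (19/8) = 1/5 ✓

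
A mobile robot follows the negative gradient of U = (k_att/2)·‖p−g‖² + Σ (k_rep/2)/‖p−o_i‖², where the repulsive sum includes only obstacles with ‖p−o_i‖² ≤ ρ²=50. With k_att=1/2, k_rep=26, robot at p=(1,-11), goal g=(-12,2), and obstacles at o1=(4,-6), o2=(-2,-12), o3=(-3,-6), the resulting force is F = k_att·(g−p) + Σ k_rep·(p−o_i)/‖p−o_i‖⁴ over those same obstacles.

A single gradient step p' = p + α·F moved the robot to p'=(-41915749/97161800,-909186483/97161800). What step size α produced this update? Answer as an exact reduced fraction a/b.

α = 1/4

F_att = 1/2·(g−p) = 1/2·(-13,13) = (-6.5000,6.5000)
o1: d²=34 ≤ ρ²=50; F_rep = 26·(-3,-5)/34² = (-0.0675,-0.1125)
o2: d²=10 ≤ ρ²=50; F_rep = 26·(3,1)/10² = (0.7800,0.2600)
o3: d²=41 ≤ ρ²=50; F_rep = 26·(4,-5)/41² = (0.0619,-0.0773)
F = F_att + ΣF_rep = (-5.7256,6.5702)
Δp = p'−p = (-1.4314,1.6426); α = Δx/Fx = (-139077549/97161800) / (-139077549/24290450) = 1/4
check: Δy/Fy = (159593317/97161800) / (159593317/24290450) = 1/4 ✓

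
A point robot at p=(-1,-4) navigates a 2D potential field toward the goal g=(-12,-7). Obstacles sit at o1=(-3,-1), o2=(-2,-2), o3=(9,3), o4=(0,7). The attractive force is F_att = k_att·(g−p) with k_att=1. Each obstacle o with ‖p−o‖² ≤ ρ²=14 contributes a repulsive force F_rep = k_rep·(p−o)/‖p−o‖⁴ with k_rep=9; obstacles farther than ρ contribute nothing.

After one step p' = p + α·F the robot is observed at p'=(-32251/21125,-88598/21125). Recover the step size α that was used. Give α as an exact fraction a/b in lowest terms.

F_att = 1·(g−p) = 1·(-11,-3) = (-11.0000,-3.0000)
o1: d²=13 ≤ ρ²=14; F_rep = 9·(2,-3)/13² = (0.1065,-0.1598)
o2: d²=5 ≤ ρ²=14; F_rep = 9·(1,-2)/5² = (0.3600,-0.7200)
o3: d²=149 > ρ²=14 → inactive
o4: d²=122 > ρ²=14 → inactive
F = F_att + ΣF_rep = (-10.5335,-3.8798)
Δp = p'−p = (-0.5267,-0.1940); α = Δx/Fx = (-11126/21125) / (-44504/4225) = 1/20
check: Δy/Fy = (-4098/21125) / (-16392/4225) = 1/20 ✓

α = 1/20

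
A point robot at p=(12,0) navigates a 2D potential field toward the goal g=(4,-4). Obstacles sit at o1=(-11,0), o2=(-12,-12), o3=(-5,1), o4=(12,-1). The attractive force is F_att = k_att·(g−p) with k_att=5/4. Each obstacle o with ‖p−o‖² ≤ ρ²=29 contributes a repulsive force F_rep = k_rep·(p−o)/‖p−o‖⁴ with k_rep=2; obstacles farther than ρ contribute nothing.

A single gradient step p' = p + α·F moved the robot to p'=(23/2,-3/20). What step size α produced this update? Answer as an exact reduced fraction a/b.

F_att = 5/4·(g−p) = 5/4·(-8,-4) = (-10.0000,-5.0000)
o1: d²=529 > ρ²=29 → inactive
o2: d²=720 > ρ²=29 → inactive
o3: d²=290 > ρ²=29 → inactive
o4: d²=1 ≤ ρ²=29; F_rep = 2·(0,1)/1² = (0.0000,2.0000)
F = F_att + ΣF_rep = (-10.0000,-3.0000)
Δp = p'−p = (-0.5000,-0.1500); α = Δx/Fx = (-1/2) / (-10) = 1/20
check: Δy/Fy = (-3/20) / (-3) = 1/20 ✓

α = 1/20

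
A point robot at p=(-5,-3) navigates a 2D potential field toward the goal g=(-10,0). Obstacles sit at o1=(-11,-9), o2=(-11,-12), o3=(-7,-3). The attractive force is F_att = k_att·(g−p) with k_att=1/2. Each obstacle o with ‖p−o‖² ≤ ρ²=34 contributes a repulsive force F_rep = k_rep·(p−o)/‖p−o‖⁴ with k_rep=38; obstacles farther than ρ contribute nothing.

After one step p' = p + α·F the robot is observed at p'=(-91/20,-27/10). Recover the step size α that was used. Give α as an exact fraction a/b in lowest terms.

α = 1/5

F_att = 1/2·(g−p) = 1/2·(-5,3) = (-2.5000,1.5000)
o1: d²=72 > ρ²=34 → inactive
o2: d²=117 > ρ²=34 → inactive
o3: d²=4 ≤ ρ²=34; F_rep = 38·(2,0)/4² = (4.7500,0.0000)
F = F_att + ΣF_rep = (2.2500,1.5000)
Δp = p'−p = (0.4500,0.3000); α = Δx/Fx = (9/20) / (9/4) = 1/5
check: Δy/Fy = (3/10) / (3/2) = 1/5 ✓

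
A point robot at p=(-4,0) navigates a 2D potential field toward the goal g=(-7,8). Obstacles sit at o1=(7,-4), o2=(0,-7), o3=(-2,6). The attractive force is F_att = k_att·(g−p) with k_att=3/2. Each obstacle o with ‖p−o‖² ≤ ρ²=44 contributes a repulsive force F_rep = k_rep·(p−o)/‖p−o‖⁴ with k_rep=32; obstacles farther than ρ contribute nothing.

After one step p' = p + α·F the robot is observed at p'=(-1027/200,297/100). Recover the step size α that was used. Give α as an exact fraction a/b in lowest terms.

α = 1/4

F_att = 3/2·(g−p) = 3/2·(-3,8) = (-4.5000,12.0000)
o1: d²=137 > ρ²=44 → inactive
o2: d²=65 > ρ²=44 → inactive
o3: d²=40 ≤ ρ²=44; F_rep = 32·(-2,-6)/40² = (-0.0400,-0.1200)
F = F_att + ΣF_rep = (-4.5400,11.8800)
Δp = p'−p = (-1.1350,2.9700); α = Δx/Fx = (-227/200) / (-227/50) = 1/4
check: Δy/Fy = (297/100) / (297/25) = 1/4 ✓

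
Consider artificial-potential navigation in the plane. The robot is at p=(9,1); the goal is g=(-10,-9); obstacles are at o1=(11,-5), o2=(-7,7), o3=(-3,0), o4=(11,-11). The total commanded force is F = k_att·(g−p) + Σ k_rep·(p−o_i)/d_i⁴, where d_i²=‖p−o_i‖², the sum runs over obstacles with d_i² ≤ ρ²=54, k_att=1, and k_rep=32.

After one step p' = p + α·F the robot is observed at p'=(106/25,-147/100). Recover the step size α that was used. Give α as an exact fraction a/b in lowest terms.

α = 1/4

F_att = 1·(g−p) = 1·(-19,-10) = (-19.0000,-10.0000)
o1: d²=40 ≤ ρ²=54; F_rep = 32·(-2,6)/40² = (-0.0400,0.1200)
o2: d²=292 > ρ²=54 → inactive
o3: d²=145 > ρ²=54 → inactive
o4: d²=148 > ρ²=54 → inactive
F = F_att + ΣF_rep = (-19.0400,-9.8800)
Δp = p'−p = (-4.7600,-2.4700); α = Δx/Fx = (-119/25) / (-476/25) = 1/4
check: Δy/Fy = (-247/100) / (-247/25) = 1/4 ✓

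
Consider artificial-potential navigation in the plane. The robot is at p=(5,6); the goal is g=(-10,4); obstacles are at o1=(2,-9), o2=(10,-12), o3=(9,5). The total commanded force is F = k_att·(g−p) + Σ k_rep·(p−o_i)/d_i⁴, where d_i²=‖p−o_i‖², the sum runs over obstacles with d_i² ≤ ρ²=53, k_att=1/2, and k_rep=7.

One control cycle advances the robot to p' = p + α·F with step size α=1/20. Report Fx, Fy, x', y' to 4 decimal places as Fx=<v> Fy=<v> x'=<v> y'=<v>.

F_att = 1/2·(g−p) = 1/2·(-15,-2) = (-7.5000,-1.0000)
o1: d²=234 > ρ²=53 → inactive
o2: d²=349 > ρ²=53 → inactive
o3: d²=17 ≤ ρ²=53; F_rep = 7·(-4,1)/17² = (-0.0969,0.0242)
F = F_att + ΣF_rep = (-7.5969,-0.9758)
p' = p + 1/20·F = (4.6202,5.9512)

Fx=-7.5969 Fy=-0.9758 x'=4.6202 y'=5.9512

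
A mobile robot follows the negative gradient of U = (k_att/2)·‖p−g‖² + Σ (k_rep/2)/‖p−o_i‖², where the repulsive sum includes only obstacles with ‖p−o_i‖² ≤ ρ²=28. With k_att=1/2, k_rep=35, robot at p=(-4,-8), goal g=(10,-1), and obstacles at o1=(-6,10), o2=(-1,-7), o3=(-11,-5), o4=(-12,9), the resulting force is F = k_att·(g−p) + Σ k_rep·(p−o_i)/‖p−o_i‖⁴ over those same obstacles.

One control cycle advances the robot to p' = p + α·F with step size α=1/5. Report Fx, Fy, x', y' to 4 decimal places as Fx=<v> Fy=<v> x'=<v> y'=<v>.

F_att = 1/2·(g−p) = 1/2·(14,7) = (7.0000,3.5000)
o1: d²=328 > ρ²=28 → inactive
o2: d²=10 ≤ ρ²=28; F_rep = 35·(-3,-1)/10² = (-1.0500,-0.3500)
o3: d²=58 > ρ²=28 → inactive
o4: d²=353 > ρ²=28 → inactive
F = F_att + ΣF_rep = (5.9500,3.1500)
p' = p + 1/5·F = (-2.8100,-7.3700)

Fx=5.9500 Fy=3.1500 x'=-2.8100 y'=-7.3700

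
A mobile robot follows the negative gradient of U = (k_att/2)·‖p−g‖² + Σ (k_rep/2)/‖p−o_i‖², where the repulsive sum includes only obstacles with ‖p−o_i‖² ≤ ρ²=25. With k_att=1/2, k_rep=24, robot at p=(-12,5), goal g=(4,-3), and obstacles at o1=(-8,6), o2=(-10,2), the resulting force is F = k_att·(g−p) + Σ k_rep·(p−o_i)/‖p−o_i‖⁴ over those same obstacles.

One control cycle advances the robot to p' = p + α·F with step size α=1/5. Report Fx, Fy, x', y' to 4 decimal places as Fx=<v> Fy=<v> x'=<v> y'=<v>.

F_att = 1/2·(g−p) = 1/2·(16,-8) = (8.0000,-4.0000)
o1: d²=17 ≤ ρ²=25; F_rep = 24·(-4,-1)/17² = (-0.3322,-0.0830)
o2: d²=13 ≤ ρ²=25; F_rep = 24·(-2,3)/13² = (-0.2840,0.4260)
F = F_att + ΣF_rep = (7.3838,-3.6570)
p' = p + 1/5·F = (-10.5232,4.2686)

Fx=7.3838 Fy=-3.6570 x'=-10.5232 y'=4.2686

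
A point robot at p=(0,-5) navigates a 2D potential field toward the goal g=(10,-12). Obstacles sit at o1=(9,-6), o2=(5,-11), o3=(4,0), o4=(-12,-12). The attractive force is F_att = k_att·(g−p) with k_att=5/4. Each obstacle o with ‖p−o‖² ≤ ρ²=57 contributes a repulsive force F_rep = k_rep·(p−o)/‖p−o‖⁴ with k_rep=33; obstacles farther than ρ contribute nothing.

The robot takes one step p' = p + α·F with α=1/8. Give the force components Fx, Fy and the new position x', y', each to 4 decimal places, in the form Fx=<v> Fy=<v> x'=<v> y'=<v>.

Fx=12.4215 Fy=-8.8482 x'=1.5527 y'=-6.1060

F_att = 5/4·(g−p) = 5/4·(10,-7) = (12.5000,-8.7500)
o1: d²=82 > ρ²=57 → inactive
o2: d²=61 > ρ²=57 → inactive
o3: d²=41 ≤ ρ²=57; F_rep = 33·(-4,-5)/41² = (-0.0785,-0.0982)
o4: d²=193 > ρ²=57 → inactive
F = F_att + ΣF_rep = (12.4215,-8.8482)
p' = p + 1/8·F = (1.5527,-6.1060)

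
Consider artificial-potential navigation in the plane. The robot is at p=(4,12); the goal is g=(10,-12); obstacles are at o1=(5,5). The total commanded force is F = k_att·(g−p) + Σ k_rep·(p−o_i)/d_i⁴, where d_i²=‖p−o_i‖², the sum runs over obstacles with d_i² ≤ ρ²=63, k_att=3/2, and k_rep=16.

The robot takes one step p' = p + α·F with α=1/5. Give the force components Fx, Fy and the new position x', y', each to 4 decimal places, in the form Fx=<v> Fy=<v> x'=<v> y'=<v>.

Fx=8.9936 Fy=-35.9552 x'=5.7987 y'=4.8090

F_att = 3/2·(g−p) = 3/2·(6,-24) = (9.0000,-36.0000)
o1: d²=50 ≤ ρ²=63; F_rep = 16·(-1,7)/50² = (-0.0064,0.0448)
F = F_att + ΣF_rep = (8.9936,-35.9552)
p' = p + 1/5·F = (5.7987,4.8090)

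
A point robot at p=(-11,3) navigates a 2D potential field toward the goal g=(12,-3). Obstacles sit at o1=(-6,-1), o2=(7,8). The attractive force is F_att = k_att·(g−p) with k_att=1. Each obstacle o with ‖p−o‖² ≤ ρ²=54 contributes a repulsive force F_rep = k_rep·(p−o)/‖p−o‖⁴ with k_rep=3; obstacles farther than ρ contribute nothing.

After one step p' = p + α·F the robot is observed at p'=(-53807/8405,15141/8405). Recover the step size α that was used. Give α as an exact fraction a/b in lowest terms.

α = 1/5

F_att = 1·(g−p) = 1·(23,-6) = (23.0000,-6.0000)
o1: d²=41 ≤ ρ²=54; F_rep = 3·(-5,4)/41² = (-0.0089,0.0071)
o2: d²=349 > ρ²=54 → inactive
F = F_att + ΣF_rep = (22.9911,-5.9929)
Δp = p'−p = (4.5982,-1.1986); α = Δx/Fx = (38648/8405) / (38648/1681) = 1/5
check: Δy/Fy = (-10074/8405) / (-10074/1681) = 1/5 ✓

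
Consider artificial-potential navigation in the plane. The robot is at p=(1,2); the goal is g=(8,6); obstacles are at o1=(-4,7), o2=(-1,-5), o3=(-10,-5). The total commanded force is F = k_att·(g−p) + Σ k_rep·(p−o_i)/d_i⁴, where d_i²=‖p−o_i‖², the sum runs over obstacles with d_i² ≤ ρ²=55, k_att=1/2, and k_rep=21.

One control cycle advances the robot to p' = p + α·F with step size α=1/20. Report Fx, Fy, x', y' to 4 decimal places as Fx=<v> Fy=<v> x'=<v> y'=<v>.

F_att = 1/2·(g−p) = 1/2·(7,4) = (3.5000,2.0000)
o1: d²=50 ≤ ρ²=55; F_rep = 21·(5,-5)/50² = (0.0420,-0.0420)
o2: d²=53 ≤ ρ²=55; F_rep = 21·(2,7)/53² = (0.0150,0.0523)
o3: d²=170 > ρ²=55 → inactive
F = F_att + ΣF_rep = (3.5570,2.0103)
p' = p + 1/20·F = (1.1778,2.1005)

Fx=3.5570 Fy=2.0103 x'=1.1778 y'=2.1005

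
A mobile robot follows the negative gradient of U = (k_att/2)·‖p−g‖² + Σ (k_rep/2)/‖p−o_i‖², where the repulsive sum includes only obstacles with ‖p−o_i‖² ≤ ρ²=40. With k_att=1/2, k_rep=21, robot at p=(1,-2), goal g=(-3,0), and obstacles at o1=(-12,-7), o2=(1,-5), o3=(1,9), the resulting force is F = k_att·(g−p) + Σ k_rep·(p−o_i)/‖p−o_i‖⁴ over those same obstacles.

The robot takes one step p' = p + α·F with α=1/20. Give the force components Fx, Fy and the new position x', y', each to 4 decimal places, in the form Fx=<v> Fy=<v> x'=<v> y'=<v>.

Fx=-2.0000 Fy=1.7778 x'=0.9000 y'=-1.9111

F_att = 1/2·(g−p) = 1/2·(-4,2) = (-2.0000,1.0000)
o1: d²=194 > ρ²=40 → inactive
o2: d²=9 ≤ ρ²=40; F_rep = 21·(0,3)/9² = (0.0000,0.7778)
o3: d²=121 > ρ²=40 → inactive
F = F_att + ΣF_rep = (-2.0000,1.7778)
p' = p + 1/20·F = (0.9000,-1.9111)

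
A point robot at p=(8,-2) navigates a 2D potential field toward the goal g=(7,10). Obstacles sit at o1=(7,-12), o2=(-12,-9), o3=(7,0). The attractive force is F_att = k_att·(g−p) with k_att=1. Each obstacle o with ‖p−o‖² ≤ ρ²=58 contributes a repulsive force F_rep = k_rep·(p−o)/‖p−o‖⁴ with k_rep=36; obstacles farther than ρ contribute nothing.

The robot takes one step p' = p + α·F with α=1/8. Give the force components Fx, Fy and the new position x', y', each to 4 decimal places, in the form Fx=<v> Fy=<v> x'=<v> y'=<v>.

Fx=0.4400 Fy=9.1200 x'=8.0550 y'=-0.8600

F_att = 1·(g−p) = 1·(-1,12) = (-1.0000,12.0000)
o1: d²=101 > ρ²=58 → inactive
o2: d²=449 > ρ²=58 → inactive
o3: d²=5 ≤ ρ²=58; F_rep = 36·(1,-2)/5² = (1.4400,-2.8800)
F = F_att + ΣF_rep = (0.4400,9.1200)
p' = p + 1/8·F = (8.0550,-0.8600)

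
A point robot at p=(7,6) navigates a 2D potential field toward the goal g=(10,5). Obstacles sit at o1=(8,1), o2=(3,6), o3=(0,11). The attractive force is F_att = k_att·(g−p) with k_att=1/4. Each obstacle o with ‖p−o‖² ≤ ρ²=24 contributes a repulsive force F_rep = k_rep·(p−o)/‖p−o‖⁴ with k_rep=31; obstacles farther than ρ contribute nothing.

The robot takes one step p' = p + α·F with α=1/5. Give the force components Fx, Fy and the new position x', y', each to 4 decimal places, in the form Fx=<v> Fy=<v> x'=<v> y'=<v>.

F_att = 1/4·(g−p) = 1/4·(3,-1) = (0.7500,-0.2500)
o1: d²=26 > ρ²=24 → inactive
o2: d²=16 ≤ ρ²=24; F_rep = 31·(4,0)/16² = (0.4844,0.0000)
o3: d²=74 > ρ²=24 → inactive
F = F_att + ΣF_rep = (1.2344,-0.2500)
p' = p + 1/5·F = (7.2469,5.9500)

Fx=1.2344 Fy=-0.2500 x'=7.2469 y'=5.9500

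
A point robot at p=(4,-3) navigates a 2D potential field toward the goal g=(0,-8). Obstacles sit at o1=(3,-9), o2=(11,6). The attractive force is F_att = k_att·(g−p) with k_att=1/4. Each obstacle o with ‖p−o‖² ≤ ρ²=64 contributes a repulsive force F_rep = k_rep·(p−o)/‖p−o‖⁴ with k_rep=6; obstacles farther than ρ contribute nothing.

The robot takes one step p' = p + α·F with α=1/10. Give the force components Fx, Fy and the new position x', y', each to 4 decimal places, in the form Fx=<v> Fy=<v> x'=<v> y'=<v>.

Fx=-0.9956 Fy=-1.2237 x'=3.9004 y'=-3.1224

F_att = 1/4·(g−p) = 1/4·(-4,-5) = (-1.0000,-1.2500)
o1: d²=37 ≤ ρ²=64; F_rep = 6·(1,6)/37² = (0.0044,0.0263)
o2: d²=130 > ρ²=64 → inactive
F = F_att + ΣF_rep = (-0.9956,-1.2237)
p' = p + 1/10·F = (3.9004,-3.1224)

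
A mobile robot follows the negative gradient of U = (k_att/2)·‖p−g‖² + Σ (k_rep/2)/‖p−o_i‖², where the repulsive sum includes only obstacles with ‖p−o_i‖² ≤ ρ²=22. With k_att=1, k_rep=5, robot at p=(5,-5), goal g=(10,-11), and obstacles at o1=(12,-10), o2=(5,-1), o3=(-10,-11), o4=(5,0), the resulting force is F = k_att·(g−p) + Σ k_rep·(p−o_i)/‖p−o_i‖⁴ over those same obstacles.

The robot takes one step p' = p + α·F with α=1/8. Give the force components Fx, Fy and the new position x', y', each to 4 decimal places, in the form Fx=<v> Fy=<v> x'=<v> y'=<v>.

Fx=5.0000 Fy=-6.0781 x'=5.6250 y'=-5.7598

F_att = 1·(g−p) = 1·(5,-6) = (5.0000,-6.0000)
o1: d²=74 > ρ²=22 → inactive
o2: d²=16 ≤ ρ²=22; F_rep = 5·(0,-4)/16² = (0.0000,-0.0781)
o3: d²=261 > ρ²=22 → inactive
o4: d²=25 > ρ²=22 → inactive
F = F_att + ΣF_rep = (5.0000,-6.0781)
p' = p + 1/8·F = (5.6250,-5.7598)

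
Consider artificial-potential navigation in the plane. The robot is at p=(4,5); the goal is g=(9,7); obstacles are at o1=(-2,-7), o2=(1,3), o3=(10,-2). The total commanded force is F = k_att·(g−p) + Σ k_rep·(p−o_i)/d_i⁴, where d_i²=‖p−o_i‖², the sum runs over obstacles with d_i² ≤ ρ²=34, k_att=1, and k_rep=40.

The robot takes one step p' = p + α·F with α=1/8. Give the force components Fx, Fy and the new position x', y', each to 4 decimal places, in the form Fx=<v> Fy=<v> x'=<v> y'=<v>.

Fx=5.7101 Fy=2.4734 x'=4.7138 y'=5.3092

F_att = 1·(g−p) = 1·(5,2) = (5.0000,2.0000)
o1: d²=180 > ρ²=34 → inactive
o2: d²=13 ≤ ρ²=34; F_rep = 40·(3,2)/13² = (0.7101,0.4734)
o3: d²=85 > ρ²=34 → inactive
F = F_att + ΣF_rep = (5.7101,2.4734)
p' = p + 1/8·F = (4.7138,5.3092)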